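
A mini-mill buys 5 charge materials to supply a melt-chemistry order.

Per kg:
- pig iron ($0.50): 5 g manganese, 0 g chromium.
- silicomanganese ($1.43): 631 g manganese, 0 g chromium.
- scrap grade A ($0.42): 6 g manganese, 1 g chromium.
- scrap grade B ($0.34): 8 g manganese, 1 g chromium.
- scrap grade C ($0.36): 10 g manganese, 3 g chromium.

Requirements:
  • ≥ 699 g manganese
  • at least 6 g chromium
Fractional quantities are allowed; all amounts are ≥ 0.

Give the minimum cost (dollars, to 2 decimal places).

$2.26

Let x1 = kg of pig iron, x2 = kg of silicomanganese, x3 = kg of scrap grade A, x4 = kg of scrap grade B, x5 = kg of scrap grade C.
Minimize 0.5x1 + 1.43x2 + 0.42x3 + 0.34x4 + 0.36x5 subject to:
  5x1 + 631x2 + 6x3 + 8x4 + 10x5 ≥ 699   (manganese)
  1x3 + 1x4 + 3x5 ≥ 6   (chromium)
  x1, x2, x3, x4, x5 ≥ 0.
The minimum-cost mix takes nothing from pig iron, scrap grade A, scrap grade B — only silicomanganese, scrap grade C. Binding constraints: manganese and chromium.
Optimal quantities: silicomanganese = 1.076 kg, scrap grade C = 2 kg.
Total cost: 1.43·1.076 + 0.36·2 = 2.2587.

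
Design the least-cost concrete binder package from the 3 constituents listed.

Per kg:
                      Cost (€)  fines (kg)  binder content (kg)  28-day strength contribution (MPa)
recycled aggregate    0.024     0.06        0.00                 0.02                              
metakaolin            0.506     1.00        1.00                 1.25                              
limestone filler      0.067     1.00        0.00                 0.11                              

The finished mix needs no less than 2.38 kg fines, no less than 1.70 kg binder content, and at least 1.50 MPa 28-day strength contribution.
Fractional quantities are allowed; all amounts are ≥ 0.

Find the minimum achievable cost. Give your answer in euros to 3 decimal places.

Treat it as an LP. Let x1 = kg of recycled aggregate, x2 = kg of metakaolin, x3 = kg of limestone filler.
Minimize 0.024x1 + 0.506x2 + 0.067x3 s.t.:
  0.06x1 + 1x2 + 1x3 ≥ 2.38   (fines)
  1x2 ≥ 1.7   (binder content)
  0.02x1 + 1.25x2 + 0.11x3 ≥ 1.5   (28-day strength contribution)
  x1, x2, x3 ≥ 0.
The optimal basis is {metakaolin, limestone filler}; recycled aggregate drops out. Binding constraints: fines and binder content.
Optimal quantities: metakaolin = 1.7 kg, limestone filler = 0.68 kg.
Objective = 0.506·1.7 + 0.067·0.68 = 0.90576.

€0.906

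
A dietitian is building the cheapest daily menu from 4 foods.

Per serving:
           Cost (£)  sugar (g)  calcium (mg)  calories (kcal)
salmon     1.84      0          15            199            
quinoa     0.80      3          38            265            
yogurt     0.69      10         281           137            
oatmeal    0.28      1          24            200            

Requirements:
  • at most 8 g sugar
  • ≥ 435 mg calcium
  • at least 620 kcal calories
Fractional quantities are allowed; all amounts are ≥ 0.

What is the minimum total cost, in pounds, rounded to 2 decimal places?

Treat it as an LP. Let x1 = servings of salmon, x2 = servings of quinoa, x3 = servings of yogurt, x4 = servings of oatmeal.
Minimize 1.84x1 + 0.8x2 + 0.69x3 + 0.28x4 subject to:
  3x2 + 10x3 + 1x4 ≤ 8   (sugar)
  15x1 + 38x2 + 281x3 + 24x4 ≥ 435   (calcium)
  199x1 + 265x2 + 137x3 + 200x4 ≥ 620   (calories)
  x1, x2, x3, x4 ≥ 0.
At the optimum only salmon, yogurt are positive (quinoa, oatmeal = 0). There the sugar and calcium constraints are tight.
That vertex is x1 = 14.013, x3 = 0.8.
Objective = 1.84·14.013 + 0.69·0.8 = 26.3359.

£26.34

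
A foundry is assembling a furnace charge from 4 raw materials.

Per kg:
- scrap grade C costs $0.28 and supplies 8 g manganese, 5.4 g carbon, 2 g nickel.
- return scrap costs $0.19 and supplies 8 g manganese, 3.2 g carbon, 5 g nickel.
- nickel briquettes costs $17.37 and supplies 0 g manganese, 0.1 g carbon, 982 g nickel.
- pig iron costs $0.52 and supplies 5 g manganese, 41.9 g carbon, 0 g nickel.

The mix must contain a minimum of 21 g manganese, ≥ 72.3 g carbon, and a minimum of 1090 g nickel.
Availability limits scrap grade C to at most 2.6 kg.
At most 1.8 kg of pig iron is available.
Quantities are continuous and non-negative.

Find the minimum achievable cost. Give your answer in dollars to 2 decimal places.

$20.28

Let x1 = kg of scrap grade C, x2 = kg of return scrap, x3 = kg of nickel briquettes, x4 = kg of pig iron.
Minimise 0.28x1 + 0.19x2 + 17.37x3 + 0.52x4 subject to:
  8x1 + 8x2 + 5x4 ≥ 21   (manganese)
  5.4x1 + 3.2x2 + 0.1x3 + 41.9x4 ≥ 72.3   (carbon)
  2x1 + 5x2 + 982x3 ≥ 1090   (nickel)
  x1 ≤ 2.6
  x4 ≤ 1.8
  x1, x2, x3, x4 ≥ 0.
The minimum-cost mix takes nothing from scrap grade C — only return scrap, nickel briquettes, pig iron. There the manganese, carbon, nickel constraints are tight.
So return scrap = 1.626 kg, nickel briquettes = 1.102 kg, pig iron = 1.599 kg.
Cost = 0.19·1.626 + 17.37·1.102 + 0.52·1.599 = 20.2822.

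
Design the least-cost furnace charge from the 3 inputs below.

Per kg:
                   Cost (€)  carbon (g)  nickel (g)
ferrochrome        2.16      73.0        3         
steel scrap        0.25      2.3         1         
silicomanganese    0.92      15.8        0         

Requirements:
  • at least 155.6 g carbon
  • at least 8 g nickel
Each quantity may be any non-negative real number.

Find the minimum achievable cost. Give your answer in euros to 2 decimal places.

€4.93

Let x1 = kg of ferrochrome, x2 = kg of steel scrap, x3 = kg of silicomanganese.
Minimise 2.16x1 + 0.25x2 + 0.92x3 with:
  73x1 + 2.3x2 + 15.8x3 ≥ 155.6   (carbon)
  3x1 + 1x2 ≥ 8   (nickel)
  x1, x2, x3 ≥ 0.
At the optimum only ferrochrome, steel scrap are positive (silicomanganese = 0). Binding constraints: carbon and nickel.
Optimal quantities: ferrochrome = 2.076 kg, steel scrap = 1.773 kg.
Cost = 2.16·2.076 + 0.25·1.773 = 4.9274.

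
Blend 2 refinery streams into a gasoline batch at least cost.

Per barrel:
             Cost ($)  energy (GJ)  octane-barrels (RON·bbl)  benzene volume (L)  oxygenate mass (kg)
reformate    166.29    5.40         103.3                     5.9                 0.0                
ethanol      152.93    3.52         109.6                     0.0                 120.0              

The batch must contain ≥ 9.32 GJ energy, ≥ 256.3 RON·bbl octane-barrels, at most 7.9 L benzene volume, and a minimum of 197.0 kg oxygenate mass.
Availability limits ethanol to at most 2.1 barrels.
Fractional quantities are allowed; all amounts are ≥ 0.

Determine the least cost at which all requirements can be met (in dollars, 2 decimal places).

$369.21

Set it up as a linear program. Let x1 = barrels of reformate, x2 = barrels of ethanol.
min 166.29x1 + 152.93x2 with:
  5.4x1 + 3.52x2 ≥ 9.32   (energy)
  103.3x1 + 109.6x2 ≥ 256.3   (octane-barrels)
  5.9x1 ≤ 7.9   (benzene volume)
  120x2 ≥ 197   (oxygenate mass)
  x2 ≤ 2.1
  x1, x2 ≥ 0.
Both inputs are positive at the optimum. There the energy and octane-barrels constraints are tight.
Optimal quantities: reformate = 0.522715 barrels, ethanol = 1.84584 barrels.
Cost = 166.29·0.522715 + 152.93·1.84584 = 369.2066.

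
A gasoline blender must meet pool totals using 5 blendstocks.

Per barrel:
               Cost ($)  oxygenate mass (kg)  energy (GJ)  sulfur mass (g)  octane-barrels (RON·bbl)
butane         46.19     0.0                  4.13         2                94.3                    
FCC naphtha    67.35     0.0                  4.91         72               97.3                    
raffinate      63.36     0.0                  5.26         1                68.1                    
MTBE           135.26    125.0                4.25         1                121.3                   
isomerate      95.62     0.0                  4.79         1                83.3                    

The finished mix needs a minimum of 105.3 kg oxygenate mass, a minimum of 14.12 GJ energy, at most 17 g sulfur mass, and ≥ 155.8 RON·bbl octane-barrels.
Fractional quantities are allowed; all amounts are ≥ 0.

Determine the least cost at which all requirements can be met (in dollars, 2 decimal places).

Let x1 = barrels of butane, x2 = barrels of FCC naphtha, x3 = barrels of raffinate, x4 = barrels of MTBE, x5 = barrels of isomerate.
Minimise 46.19x1 + 67.35x2 + 63.36x3 + 135.26x4 + 95.62x5 with:
  125x4 ≥ 105.3   (oxygenate mass)
  4.13x1 + 4.91x2 + 5.26x3 + 4.25x4 + 4.79x5 ≥ 14.12   (energy)
  2x1 + 72x2 + 1x3 + 1x4 + 1x5 ≤ 17   (sulfur mass)
  94.3x1 + 97.3x2 + 68.1x3 + 121.3x4 + 83.3x5 ≥ 155.8   (octane-barrels)
  x1, x2, x3, x4, x5 ≥ 0.
The optimal basis is {butane, MTBE}; FCC naphtha, raffinate, isomerate drop out. Binding constraints: oxygenate mass and energy.
Solving gives x1 = 2.552, x4 = 0.8424.
Total cost: 46.19·2.552 + 135.26·0.8424 = 231.8199.

$231.82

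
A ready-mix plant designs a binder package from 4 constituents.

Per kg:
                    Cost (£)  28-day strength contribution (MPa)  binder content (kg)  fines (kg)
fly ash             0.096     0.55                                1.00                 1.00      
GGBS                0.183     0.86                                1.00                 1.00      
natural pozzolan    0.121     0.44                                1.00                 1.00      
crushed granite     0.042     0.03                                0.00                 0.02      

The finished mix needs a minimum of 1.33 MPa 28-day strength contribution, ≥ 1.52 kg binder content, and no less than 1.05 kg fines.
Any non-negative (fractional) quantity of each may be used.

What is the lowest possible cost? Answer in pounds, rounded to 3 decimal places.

Set it up as a linear program. Let x1 = kg of fly ash, x2 = kg of GGBS, x3 = kg of natural pozzolan, x4 = kg of crushed granite.
min 0.096x1 + 0.183x2 + 0.121x3 + 0.042x4 with:
  0.55x1 + 0.86x2 + 0.44x3 + 0.03x4 ≥ 1.33   (28-day strength contribution)
  1x1 + 1x2 + 1x3 ≥ 1.52   (binder content)
  1x1 + 1x2 + 1x3 + 0.02x4 ≥ 1.05   (fines)
  x1, x2, x3, x4 ≥ 0.
At the optimum only fly ash is positive (GGBS, natural pozzolan, crushed granite = 0). The 28-day strength contribution requirement is met with equality.
That vertex is x1 = 2.418.
Cost = 0.096·2.418 = 0.23213.

£0.232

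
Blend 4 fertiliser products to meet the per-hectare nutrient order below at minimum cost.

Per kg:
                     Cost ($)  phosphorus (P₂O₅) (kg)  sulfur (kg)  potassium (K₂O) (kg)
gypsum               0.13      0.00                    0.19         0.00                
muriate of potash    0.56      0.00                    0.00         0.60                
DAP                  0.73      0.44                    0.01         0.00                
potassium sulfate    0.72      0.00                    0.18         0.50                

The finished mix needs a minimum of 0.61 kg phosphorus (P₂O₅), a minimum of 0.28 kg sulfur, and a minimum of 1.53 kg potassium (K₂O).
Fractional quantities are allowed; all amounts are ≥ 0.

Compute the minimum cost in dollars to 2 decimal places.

This is a linear program. Let x1 = kg of gypsum, x2 = kg of muriate of potash, x3 = kg of DAP, x4 = kg of potassium sulfate.
Minimise 0.13x1 + 0.56x2 + 0.73x3 + 0.72x4 s.t.:
  0.44x3 ≥ 0.61   (phosphorus (P₂O₅))
  0.19x1 + 0.01x3 + 0.18x4 ≥ 0.28   (sulfur)
  0.6x2 + 0.5x4 ≥ 1.53   (potassium (K₂O))
  x1, x2, x3, x4 ≥ 0.
At the optimum only gypsum, muriate of potash, DAP are positive (potassium sulfate = 0). The phosphorus (P₂O₅), sulfur, potassium (K₂O) requirements are met with equality.
That vertex is x1 = 1.401, x2 = 2.55, x3 = 1.386.
Objective = 0.13·1.401 + 0.56·2.55 + 0.73·1.386 = 2.6219.

$2.62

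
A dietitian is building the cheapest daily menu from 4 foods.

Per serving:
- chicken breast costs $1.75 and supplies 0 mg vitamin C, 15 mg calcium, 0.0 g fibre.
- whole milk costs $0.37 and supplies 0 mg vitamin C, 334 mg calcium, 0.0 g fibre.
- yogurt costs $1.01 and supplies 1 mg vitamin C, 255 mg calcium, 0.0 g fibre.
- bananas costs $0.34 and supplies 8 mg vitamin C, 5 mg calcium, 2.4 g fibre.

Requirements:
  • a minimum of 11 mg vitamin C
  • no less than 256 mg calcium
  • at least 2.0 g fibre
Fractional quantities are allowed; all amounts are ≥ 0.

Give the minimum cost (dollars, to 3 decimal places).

Let x1 = servings of chicken breast, x2 = servings of whole milk, x3 = servings of yogurt, x4 = servings of bananas.
Minimise 1.75x1 + 0.37x2 + 1.01x3 + 0.34x4 subject to:
  1x3 + 8x4 ≥ 11   (vitamin C)
  15x1 + 334x2 + 255x3 + 5x4 ≥ 256   (calcium)
  2.4x4 ≥ 2   (fibre)
  x1, x2, x3, x4 ≥ 0.
The minimum-cost mix takes nothing from chicken breast, yogurt — only whole milk, bananas. There the vitamin C and calcium constraints are tight.
So whole milk = 0.7459 servings, bananas = 1.375 servings.
Total cost: 0.37·0.7459 + 0.34·1.375 = 0.74348.

$0.743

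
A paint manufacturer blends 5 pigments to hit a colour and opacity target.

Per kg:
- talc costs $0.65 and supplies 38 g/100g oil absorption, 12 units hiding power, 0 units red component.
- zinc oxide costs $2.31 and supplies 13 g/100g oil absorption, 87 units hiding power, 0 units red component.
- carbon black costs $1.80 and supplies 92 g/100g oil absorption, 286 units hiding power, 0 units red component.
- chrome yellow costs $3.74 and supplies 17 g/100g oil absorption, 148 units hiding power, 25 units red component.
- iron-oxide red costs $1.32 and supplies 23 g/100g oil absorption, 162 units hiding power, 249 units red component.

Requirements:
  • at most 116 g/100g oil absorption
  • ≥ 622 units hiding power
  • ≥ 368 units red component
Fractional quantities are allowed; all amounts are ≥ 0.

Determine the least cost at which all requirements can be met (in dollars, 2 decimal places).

$4.78

Let x1 = kg of talc, x2 = kg of zinc oxide, x3 = kg of carbon black, x4 = kg of chrome yellow, x5 = kg of iron-oxide red.
Minimize 0.65x1 + 2.31x2 + 1.8x3 + 3.74x4 + 1.32x5 subject to:
  38x1 + 13x2 + 92x3 + 17x4 + 23x5 ≤ 116   (oil absorption)
  12x1 + 87x2 + 286x3 + 148x4 + 162x5 ≥ 622   (hiding power)
  25x4 + 249x5 ≥ 368   (red component)
  x1, x2, x3, x4, x5 ≥ 0.
The cheapest feasible vertex uses only carbon black, iron-oxide red; talc, zinc oxide, chrome yellow are not used. There the oil absorption and hiding power constraints are tight.
That vertex is x3 = 0.5388, x5 = 2.888.
Hence cost = 1.8·0.5388 + 1.32·2.888 = $4.7820.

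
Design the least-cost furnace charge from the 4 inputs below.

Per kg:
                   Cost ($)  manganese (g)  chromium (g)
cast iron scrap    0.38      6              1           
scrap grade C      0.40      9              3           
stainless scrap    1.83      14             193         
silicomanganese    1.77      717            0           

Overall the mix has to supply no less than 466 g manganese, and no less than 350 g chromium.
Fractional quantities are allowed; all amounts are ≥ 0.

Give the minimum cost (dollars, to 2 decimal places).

Let x1 = kg of cast iron scrap, x2 = kg of scrap grade C, x3 = kg of stainless scrap, x4 = kg of silicomanganese.
Minimize 0.38x1 + 0.4x2 + 1.83x3 + 1.77x4 s.t.:
  6x1 + 9x2 + 14x3 + 717x4 ≥ 466   (manganese)
  1x1 + 3x2 + 193x3 ≥ 350   (chromium)
  x1, x2, x3, x4 ≥ 0.
The cheapest feasible vertex uses only stainless scrap, silicomanganese; cast iron scrap, scrap grade C are not used. The manganese and chromium requirements are met with equality.
That vertex is x3 = 1.813, x4 = 0.6145.
Hence cost = 1.83·1.813 + 1.77·0.6145 = $4.4055.

$4.41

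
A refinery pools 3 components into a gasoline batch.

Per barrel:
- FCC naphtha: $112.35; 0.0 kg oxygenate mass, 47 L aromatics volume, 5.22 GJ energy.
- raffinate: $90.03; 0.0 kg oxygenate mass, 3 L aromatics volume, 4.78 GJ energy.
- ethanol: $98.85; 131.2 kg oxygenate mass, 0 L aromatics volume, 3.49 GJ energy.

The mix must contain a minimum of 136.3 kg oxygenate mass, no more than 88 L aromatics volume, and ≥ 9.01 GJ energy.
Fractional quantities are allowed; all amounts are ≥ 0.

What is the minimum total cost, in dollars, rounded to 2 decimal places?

Let x1 = barrels of FCC naphtha, x2 = barrels of raffinate, x3 = barrels of ethanol.
Minimise 112.35x1 + 90.03x2 + 98.85x3 s.t.:
  131.2x3 ≥ 136.3   (oxygenate mass)
  47x1 + 3x2 ≤ 88   (aromatics volume)
  5.22x1 + 4.78x2 + 3.49x3 ≥ 9.01   (energy)
  x1, x2, x3 ≥ 0.
The optimal basis is {raffinate, ethanol}; FCC naphtha drops out. The oxygenate mass and energy requirements are met with equality.
So raffinate = 1.1264 barrels, ethanol = 1.0389 barrels.
Objective = 90.03·1.1264 + 98.85·1.0389 = 204.1051.

$204.11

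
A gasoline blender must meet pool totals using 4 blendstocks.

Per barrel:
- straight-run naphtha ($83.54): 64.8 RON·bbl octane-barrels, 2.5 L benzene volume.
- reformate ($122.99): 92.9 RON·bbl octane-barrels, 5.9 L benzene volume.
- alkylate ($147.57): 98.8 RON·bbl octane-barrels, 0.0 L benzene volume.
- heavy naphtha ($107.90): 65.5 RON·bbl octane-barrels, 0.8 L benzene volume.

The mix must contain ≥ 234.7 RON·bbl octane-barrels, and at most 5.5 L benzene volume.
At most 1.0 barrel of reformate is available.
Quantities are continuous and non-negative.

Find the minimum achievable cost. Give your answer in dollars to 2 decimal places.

$321.41

This is a linear program. Let x1 = barrels of straight-run naphtha, x2 = barrels of reformate, x3 = barrels of alkylate, x4 = barrels of heavy naphtha.
Minimise 83.54x1 + 122.99x2 + 147.57x3 + 107.9x4 subject to:
  64.8x1 + 92.9x2 + 98.8x3 + 65.5x4 ≥ 234.7   (octane-barrels)
  2.5x1 + 5.9x2 + 0.8x4 ≤ 5.5   (benzene volume)
  x2 ≤ 1
  x1, x2, x3, x4 ≥ 0.
The minimum-cost mix takes nothing from reformate, heavy naphtha — only straight-run naphtha, alkylate. There the octane-barrels and benzene volume constraints are tight.
Optimal quantities: straight-run naphtha = 2.2 barrels, alkylate = 0.9326 barrels.
Hence cost = 83.54·2.2 + 147.57·0.9326 = $321.4118.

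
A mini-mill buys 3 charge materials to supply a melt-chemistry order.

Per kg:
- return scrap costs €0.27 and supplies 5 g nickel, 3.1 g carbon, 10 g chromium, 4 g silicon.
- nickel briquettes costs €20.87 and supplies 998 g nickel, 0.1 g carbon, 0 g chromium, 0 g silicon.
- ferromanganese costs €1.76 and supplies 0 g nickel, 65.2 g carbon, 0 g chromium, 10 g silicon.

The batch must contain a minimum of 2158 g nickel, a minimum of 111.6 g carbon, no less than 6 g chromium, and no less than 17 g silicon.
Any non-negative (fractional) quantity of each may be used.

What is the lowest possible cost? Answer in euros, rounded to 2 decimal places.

€48.18

This is a linear program. Let x1 = kg of return scrap, x2 = kg of nickel briquettes, x3 = kg of ferromanganese.
min 0.27x1 + 20.87x2 + 1.76x3 subject to:
  5x1 + 998x2 ≥ 2158   (nickel)
  3.1x1 + 0.1x2 + 65.2x3 ≥ 111.6   (carbon)
  10x1 ≥ 6   (chromium)
  4x1 + 10x3 ≥ 17   (silicon)
  x1, x2, x3 ≥ 0.
All 3 inputs are positive at the optimum. Binding constraints: nickel, carbon, chromium.
So return scrap = 0.6 kg, nickel briquettes = 2.159 kg, ferromanganese = 1.68 kg.
Total cost: 0.27·0.6 + 20.87·2.159 + 1.76·1.68 = 48.1771.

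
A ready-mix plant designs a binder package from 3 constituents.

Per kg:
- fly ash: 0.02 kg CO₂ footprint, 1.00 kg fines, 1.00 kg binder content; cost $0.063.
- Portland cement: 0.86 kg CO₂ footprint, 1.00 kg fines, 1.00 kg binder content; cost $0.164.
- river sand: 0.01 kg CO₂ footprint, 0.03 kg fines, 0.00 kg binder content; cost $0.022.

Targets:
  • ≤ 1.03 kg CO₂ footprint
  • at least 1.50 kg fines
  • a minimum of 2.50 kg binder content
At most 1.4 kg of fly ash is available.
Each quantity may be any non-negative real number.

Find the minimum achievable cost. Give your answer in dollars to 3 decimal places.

$0.269

Let x1 = kg of fly ash, x2 = kg of Portland cement, x3 = kg of river sand.
min 0.063x1 + 0.164x2 + 0.022x3 s.t.:
  0.02x1 + 0.86x2 + 0.01x3 ≤ 1.03   (CO₂ footprint)
  1x1 + 1x2 + 0.03x3 ≥ 1.5   (fines)
  1x1 + 1x2 ≥ 2.5   (binder content)
  x1 ≤ 1.4
  x1, x2, x3 ≥ 0.
The minimum-cost mix takes nothing from river sand — only fly ash, Portland cement. The binder content and the fly ash cap requirements are met with equality.
That vertex is x1 = 1.4, x2 = 1.1.
Hence cost = 0.063·1.4 + 0.164·1.1 = $0.26860.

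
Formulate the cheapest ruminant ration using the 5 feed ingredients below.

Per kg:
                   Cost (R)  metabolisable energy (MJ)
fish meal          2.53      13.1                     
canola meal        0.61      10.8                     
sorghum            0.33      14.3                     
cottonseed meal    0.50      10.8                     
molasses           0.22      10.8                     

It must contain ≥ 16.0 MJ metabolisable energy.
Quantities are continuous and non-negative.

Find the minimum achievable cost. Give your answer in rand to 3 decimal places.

Set it up as a linear program. Let x1 = kg of fish meal, x2 = kg of canola meal, x3 = kg of sorghum, x4 = kg of cottonseed meal, x5 = kg of molasses.
min 2.53x1 + 0.61x2 + 0.33x3 + 0.5x4 + 0.22x5 with:
  13.1x1 + 10.8x2 + 14.3x3 + 10.8x4 + 10.8x5 ≥ 16   (metabolisable energy)
  x1, x2, x3, x4, x5 ≥ 0.
The optimal basis is {molasses}; fish meal, canola meal, sorghum, cottonseed meal drop out. There the metabolisable energy constraint is tight.
So molasses = 1.481 kg.
Hence cost = 0.22·1.481 = R0.32582.

R0.326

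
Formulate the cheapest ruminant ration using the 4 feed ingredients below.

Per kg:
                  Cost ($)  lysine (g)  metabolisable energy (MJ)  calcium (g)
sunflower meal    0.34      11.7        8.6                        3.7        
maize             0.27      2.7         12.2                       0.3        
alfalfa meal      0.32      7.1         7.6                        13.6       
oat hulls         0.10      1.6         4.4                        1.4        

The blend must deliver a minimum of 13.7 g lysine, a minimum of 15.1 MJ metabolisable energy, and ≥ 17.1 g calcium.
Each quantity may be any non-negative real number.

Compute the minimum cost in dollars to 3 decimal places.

Set it up as a linear program. Let x1 = kg of sunflower meal, x2 = kg of maize, x3 = kg of alfalfa meal, x4 = kg of oat hulls.
Minimize 0.34x1 + 0.27x2 + 0.32x3 + 0.1x4 with:
  11.7x1 + 2.7x2 + 7.1x3 + 1.6x4 ≥ 13.7   (lysine)
  8.6x1 + 12.2x2 + 7.6x3 + 4.4x4 ≥ 15.1   (metabolisable energy)
  3.7x1 + 0.3x2 + 13.6x3 + 1.4x4 ≥ 17.1   (calcium)
  x1, x2, x3, x4 ≥ 0.
The minimum-cost mix takes nothing from maize — only sunflower meal, alfalfa meal, oat hulls. There the lysine, metabolisable energy, calcium constraints are tight.
So sunflower meal = 0.4197 kg, alfalfa meal = 1.063 kg, oat hulls = 0.7747 kg.
Cost = 0.34·0.4197 + 0.32·1.063 + 0.1·0.7747 = 0.56033.

$0.560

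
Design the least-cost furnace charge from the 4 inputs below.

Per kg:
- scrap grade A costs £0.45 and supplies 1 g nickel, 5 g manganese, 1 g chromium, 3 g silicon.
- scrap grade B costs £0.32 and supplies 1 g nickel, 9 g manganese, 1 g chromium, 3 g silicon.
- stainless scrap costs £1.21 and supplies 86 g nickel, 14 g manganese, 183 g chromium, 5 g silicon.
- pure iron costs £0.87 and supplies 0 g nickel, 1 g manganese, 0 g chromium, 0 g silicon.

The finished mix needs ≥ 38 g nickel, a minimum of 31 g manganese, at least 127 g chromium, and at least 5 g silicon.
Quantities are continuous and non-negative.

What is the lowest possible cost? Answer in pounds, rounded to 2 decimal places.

Let x1 = kg of scrap grade A, x2 = kg of scrap grade B, x3 = kg of stainless scrap, x4 = kg of pure iron.
Minimise 0.45x1 + 0.32x2 + 1.21x3 + 0.87x4 s.t.:
  1x1 + 1x2 + 86x3 ≥ 38   (nickel)
  5x1 + 9x2 + 14x3 + 1x4 ≥ 31   (manganese)
  1x1 + 1x2 + 183x3 ≥ 127   (chromium)
  3x1 + 3x2 + 5x3 ≥ 5   (silicon)
  x1, x2, x3, x4 ≥ 0.
The cheapest feasible vertex uses only scrap grade B, stainless scrap; scrap grade A, pure iron are not used. Binding constraints: manganese and chromium.
That vertex is x2 = 2.385, x3 = 0.681.
Hence cost = 0.32·2.385 + 1.21·0.681 = £1.5872.

£1.59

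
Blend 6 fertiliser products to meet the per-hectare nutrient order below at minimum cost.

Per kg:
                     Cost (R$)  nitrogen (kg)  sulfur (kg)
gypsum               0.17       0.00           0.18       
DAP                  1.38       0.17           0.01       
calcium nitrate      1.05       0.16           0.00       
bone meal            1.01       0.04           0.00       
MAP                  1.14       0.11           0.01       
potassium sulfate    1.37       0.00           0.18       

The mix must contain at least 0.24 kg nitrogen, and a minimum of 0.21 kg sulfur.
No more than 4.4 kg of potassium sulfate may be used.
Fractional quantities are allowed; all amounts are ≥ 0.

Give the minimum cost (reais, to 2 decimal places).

Set it up as a linear program. Let x1 = kg of gypsum, x2 = kg of DAP, x3 = kg of calcium nitrate, x4 = kg of bone meal, x5 = kg of MAP, x6 = kg of potassium sulfate.
Minimise 0.17x1 + 1.38x2 + 1.05x3 + 1.01x4 + 1.14x5 + 1.37x6 subject to:
  0.17x2 + 0.16x3 + 0.04x4 + 0.11x5 ≥ 0.24   (nitrogen)
  0.18x1 + 0.01x2 + 0.01x5 + 0.18x6 ≥ 0.21   (sulfur)
  x6 ≤ 4.4
  x1, x2, x3, x4, x5, x6 ≥ 0.
The cheapest feasible vertex uses only gypsum, calcium nitrate; DAP, bone meal, MAP, potassium sulfate are not used. There the nitrogen and sulfur constraints are tight.
Optimal quantities: gypsum = 1.167 kg, calcium nitrate = 1.5 kg.
Objective = 0.17·1.167 + 1.05·1.5 = 1.7734.

R$1.77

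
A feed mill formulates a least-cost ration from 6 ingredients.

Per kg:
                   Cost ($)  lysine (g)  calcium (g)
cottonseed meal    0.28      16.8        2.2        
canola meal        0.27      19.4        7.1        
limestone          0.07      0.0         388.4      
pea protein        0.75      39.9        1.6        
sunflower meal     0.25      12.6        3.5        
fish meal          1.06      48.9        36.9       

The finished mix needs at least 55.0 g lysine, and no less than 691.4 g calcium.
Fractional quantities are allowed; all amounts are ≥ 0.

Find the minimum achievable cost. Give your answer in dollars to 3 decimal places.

$0.886

This is a linear program. Let x1 = kg of cottonseed meal, x2 = kg of canola meal, x3 = kg of limestone, x4 = kg of pea protein, x5 = kg of sunflower meal, x6 = kg of fish meal.
Minimize 0.28x1 + 0.27x2 + 0.07x3 + 0.75x4 + 0.25x5 + 1.06x6 subject to:
  16.8x1 + 19.4x2 + 39.9x4 + 12.6x5 + 48.9x6 ≥ 55   (lysine)
  2.2x1 + 7.1x2 + 388.4x3 + 1.6x4 + 3.5x5 + 36.9x6 ≥ 691.4   (calcium)
  x1, x2, x3, x4, x5, x6 ≥ 0.
The cheapest feasible vertex uses only canola meal, limestone; cottonseed meal, pea protein, sunflower meal, fish meal are not used. There the lysine and calcium constraints are tight.
Solving gives x2 = 2.835, x3 = 1.728.
Total cost: 0.27·2.835 + 0.07·1.728 = 0.88641.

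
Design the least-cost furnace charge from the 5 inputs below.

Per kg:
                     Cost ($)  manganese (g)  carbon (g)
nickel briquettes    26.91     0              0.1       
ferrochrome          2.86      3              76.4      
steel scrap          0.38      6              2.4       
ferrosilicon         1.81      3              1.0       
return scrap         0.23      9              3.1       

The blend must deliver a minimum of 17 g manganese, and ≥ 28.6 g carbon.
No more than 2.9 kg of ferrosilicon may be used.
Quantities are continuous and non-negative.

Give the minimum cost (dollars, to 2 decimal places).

$1.27

This is a linear program. Let x1 = kg of nickel briquettes, x2 = kg of ferrochrome, x3 = kg of steel scrap, x4 = kg of ferrosilicon, x5 = kg of return scrap.
min 26.91x1 + 2.86x2 + 0.38x3 + 1.81x4 + 0.23x5 subject to:
  3x2 + 6x3 + 3x4 + 9x5 ≥ 17   (manganese)
  0.1x1 + 76.4x2 + 2.4x3 + 1x4 + 3.1x5 ≥ 28.6   (carbon)
  x4 ≤ 2.9
  x1, x2, x3, x4, x5 ≥ 0.
The minimum-cost mix takes nothing from nickel briquettes, steel scrap, ferrosilicon — only ferrochrome, return scrap. There the manganese and carbon constraints are tight.
That vertex is x2 = 0.3018, x5 = 1.788.
Cost = 2.86·0.3018 + 0.23·1.788 = 1.2744.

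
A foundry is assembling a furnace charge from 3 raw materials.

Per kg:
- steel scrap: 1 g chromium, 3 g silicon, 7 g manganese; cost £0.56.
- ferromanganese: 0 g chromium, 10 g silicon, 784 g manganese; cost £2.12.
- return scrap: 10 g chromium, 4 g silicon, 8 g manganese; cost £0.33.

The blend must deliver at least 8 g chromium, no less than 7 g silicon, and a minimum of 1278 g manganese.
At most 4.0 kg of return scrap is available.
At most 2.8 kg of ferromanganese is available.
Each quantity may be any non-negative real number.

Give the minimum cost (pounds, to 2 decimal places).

£3.70

Let x1 = kg of steel scrap, x2 = kg of ferromanganese, x3 = kg of return scrap.
Minimize 0.56x1 + 2.12x2 + 0.33x3 with:
  1x1 + 10x3 ≥ 8   (chromium)
  3x1 + 10x2 + 4x3 ≥ 7   (silicon)
  7x1 + 784x2 + 8x3 ≥ 1278   (manganese)
  x3 ≤ 4
  x2 ≤ 2.8
  x1, x2, x3 ≥ 0.
At the optimum only ferromanganese, return scrap are positive (steel scrap = 0). There the chromium and manganese constraints are tight.
Solving gives x2 = 1.622, x3 = 0.8.
Hence cost = 2.12·1.622 + 0.33·0.8 = £3.7026.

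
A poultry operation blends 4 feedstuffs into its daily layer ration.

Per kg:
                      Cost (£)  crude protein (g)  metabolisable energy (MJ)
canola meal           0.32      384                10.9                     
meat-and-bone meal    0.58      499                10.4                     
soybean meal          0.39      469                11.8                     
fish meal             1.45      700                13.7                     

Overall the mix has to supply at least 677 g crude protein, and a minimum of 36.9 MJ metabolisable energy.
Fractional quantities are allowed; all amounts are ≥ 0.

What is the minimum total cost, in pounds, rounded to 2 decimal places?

£1.08

Let x1 = kg of canola meal, x2 = kg of meat-and-bone meal, x3 = kg of soybean meal, x4 = kg of fish meal.
Minimise 0.32x1 + 0.58x2 + 0.39x3 + 1.45x4 s.t.:
  384x1 + 499x2 + 469x3 + 700x4 ≥ 677   (crude protein)
  10.9x1 + 10.4x2 + 11.8x3 + 13.7x4 ≥ 36.9   (metabolisable energy)
  x1, x2, x3, x4 ≥ 0.
The cheapest feasible vertex uses only canola meal; meat-and-bone meal, soybean meal, fish meal are not used. The metabolisable energy requirement is met with equality.
So canola meal = 3.385 kg.
Objective = 0.32·3.385 = 1.0832.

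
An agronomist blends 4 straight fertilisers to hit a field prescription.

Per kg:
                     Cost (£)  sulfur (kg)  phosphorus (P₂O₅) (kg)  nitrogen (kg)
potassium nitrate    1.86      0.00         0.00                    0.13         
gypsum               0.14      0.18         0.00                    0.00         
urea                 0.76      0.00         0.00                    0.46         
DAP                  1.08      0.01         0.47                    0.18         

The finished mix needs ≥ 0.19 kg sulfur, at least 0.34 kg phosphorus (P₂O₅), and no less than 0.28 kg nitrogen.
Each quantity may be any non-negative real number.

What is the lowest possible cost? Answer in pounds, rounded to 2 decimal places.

Treat it as an LP. Let x1 = kg of potassium nitrate, x2 = kg of gypsum, x3 = kg of urea, x4 = kg of DAP.
min 1.86x1 + 0.14x2 + 0.76x3 + 1.08x4 subject to:
  0.18x2 + 0.01x4 ≥ 0.19   (sulfur)
  0.47x4 ≥ 0.34   (phosphorus (P₂O₅))
  0.13x1 + 0.46x3 + 0.18x4 ≥ 0.28   (nitrogen)
  x1, x2, x3, x4 ≥ 0.
At the optimum only gypsum, urea, DAP are positive (potassium nitrate = 0). There the sulfur, phosphorus (P₂O₅), nitrogen constraints are tight.
Optimal quantities: gypsum = 1.015 kg, urea = 0.3256 kg, DAP = 0.7234 kg.
Objective = 0.14·1.015 + 0.76·0.3256 + 1.08·0.7234 = 1.1708.

£1.17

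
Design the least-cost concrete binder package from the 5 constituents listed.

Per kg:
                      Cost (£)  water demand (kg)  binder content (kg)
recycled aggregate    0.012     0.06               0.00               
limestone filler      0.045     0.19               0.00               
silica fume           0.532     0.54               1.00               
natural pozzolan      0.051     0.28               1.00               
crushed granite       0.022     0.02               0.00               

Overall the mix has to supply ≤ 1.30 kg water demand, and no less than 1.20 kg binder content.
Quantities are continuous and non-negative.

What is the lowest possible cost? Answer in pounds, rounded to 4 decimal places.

£0.0612

Set it up as a linear program. Let x1 = kg of recycled aggregate, x2 = kg of limestone filler, x3 = kg of silica fume, x4 = kg of natural pozzolan, x5 = kg of crushed granite.
Minimize 0.012x1 + 0.045x2 + 0.532x3 + 0.051x4 + 0.022x5 s.t.:
  0.06x1 + 0.19x2 + 0.54x3 + 0.28x4 + 0.02x5 ≤ 1.3   (water demand)
  1x3 + 1x4 ≥ 1.2   (binder content)
  x1, x2, x3, x4, x5 ≥ 0.
The minimum-cost mix takes nothing from recycled aggregate, limestone filler, silica fume, crushed granite — only natural pozzolan. The binder content requirement is met with equality.
Solving gives x4 = 1.2.
Total cost: 0.051·1.2 = 0.061200.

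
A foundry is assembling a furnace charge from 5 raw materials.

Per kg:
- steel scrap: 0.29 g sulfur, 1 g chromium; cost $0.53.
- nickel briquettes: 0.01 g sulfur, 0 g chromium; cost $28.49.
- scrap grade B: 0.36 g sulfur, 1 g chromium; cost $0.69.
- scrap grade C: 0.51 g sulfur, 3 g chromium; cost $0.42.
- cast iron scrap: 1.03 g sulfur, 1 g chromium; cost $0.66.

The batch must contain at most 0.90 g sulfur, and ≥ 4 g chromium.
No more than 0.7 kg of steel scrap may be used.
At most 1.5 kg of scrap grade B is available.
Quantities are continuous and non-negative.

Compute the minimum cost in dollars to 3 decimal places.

$0.560

Set it up as a linear program. Let x1 = kg of steel scrap, x2 = kg of nickel briquettes, x3 = kg of scrap grade B, x4 = kg of scrap grade C, x5 = kg of cast iron scrap.
Minimise 0.53x1 + 28.49x2 + 0.69x3 + 0.42x4 + 0.66x5 subject to:
  0.29x1 + 0.01x2 + 0.36x3 + 0.51x4 + 1.03x5 ≤ 0.9   (sulfur)
  1x1 + 1x3 + 3x4 + 1x5 ≥ 4   (chromium)
  x1 ≤ 0.7
  x3 ≤ 1.5
  x1, x2, x3, x4, x5 ≥ 0.
At the optimum only scrap grade C is positive (steel scrap, nickel briquettes, scrap grade B, cast iron scrap = 0). The chromium requirement is met with equality.
So scrap grade C = 1.333 kg.
Cost = 0.42·1.333 = 0.55986.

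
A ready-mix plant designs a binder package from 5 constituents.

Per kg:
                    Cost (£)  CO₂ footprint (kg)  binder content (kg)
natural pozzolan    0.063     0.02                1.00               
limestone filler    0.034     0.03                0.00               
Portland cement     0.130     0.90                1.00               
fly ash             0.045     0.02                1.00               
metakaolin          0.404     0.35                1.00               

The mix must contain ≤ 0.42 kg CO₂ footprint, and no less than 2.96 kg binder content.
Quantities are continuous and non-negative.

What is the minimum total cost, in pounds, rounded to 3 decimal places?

Let x1 = kg of natural pozzolan, x2 = kg of limestone filler, x3 = kg of Portland cement, x4 = kg of fly ash, x5 = kg of metakaolin.
Minimise 0.063x1 + 0.034x2 + 0.13x3 + 0.045x4 + 0.404x5 subject to:
  0.02x1 + 0.03x2 + 0.9x3 + 0.02x4 + 0.35x5 ≤ 0.42   (CO₂ footprint)
  1x1 + 1x3 + 1x4 + 1x5 ≥ 2.96   (binder content)
  x1, x2, x3, x4, x5 ≥ 0.
The minimum-cost mix takes nothing from natural pozzolan, limestone filler, Portland cement, metakaolin — only fly ash. The binder content requirement is met with equality.
Optimal quantities: fly ash = 2.96 kg.
Hence cost = 0.045·2.96 = £0.13320.

£0.133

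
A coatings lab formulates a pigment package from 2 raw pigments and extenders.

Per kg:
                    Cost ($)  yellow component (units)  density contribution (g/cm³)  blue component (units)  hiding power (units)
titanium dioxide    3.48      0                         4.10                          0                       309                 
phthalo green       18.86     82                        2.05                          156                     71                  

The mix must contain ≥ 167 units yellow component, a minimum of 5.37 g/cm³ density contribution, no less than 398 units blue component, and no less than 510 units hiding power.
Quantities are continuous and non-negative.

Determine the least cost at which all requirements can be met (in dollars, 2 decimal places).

This is a linear program. Let x1 = kg of titanium dioxide, x2 = kg of phthalo green.
Minimize 3.48x1 + 18.86x2 s.t.:
  82x2 ≥ 167   (yellow component)
  4.1x1 + 2.05x2 ≥ 5.37   (density contribution)
  156x2 ≥ 398   (blue component)
  309x1 + 71x2 ≥ 510   (hiding power)
  x1, x2 ≥ 0.
Both inputs are positive at the optimum. There the blue component and hiding power constraints are tight.
Solving gives x1 = 1.0643, x2 = 2.5513.
Hence cost = 3.48·1.0643 + 18.86·2.5513 = $51.8213.

$51.82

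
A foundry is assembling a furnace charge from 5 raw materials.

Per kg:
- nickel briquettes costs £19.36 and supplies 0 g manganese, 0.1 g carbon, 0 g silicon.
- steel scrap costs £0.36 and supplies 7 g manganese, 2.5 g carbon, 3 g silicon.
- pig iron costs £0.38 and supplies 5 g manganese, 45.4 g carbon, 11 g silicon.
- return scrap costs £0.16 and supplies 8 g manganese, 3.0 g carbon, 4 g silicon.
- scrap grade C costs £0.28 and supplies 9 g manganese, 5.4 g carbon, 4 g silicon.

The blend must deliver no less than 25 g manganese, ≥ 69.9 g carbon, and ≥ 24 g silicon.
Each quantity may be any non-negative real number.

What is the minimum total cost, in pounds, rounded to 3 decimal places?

Let x1 = kg of nickel briquettes, x2 = kg of steel scrap, x3 = kg of pig iron, x4 = kg of return scrap, x5 = kg of scrap grade C.
min 19.36x1 + 0.36x2 + 0.38x3 + 0.16x4 + 0.28x5 with:
  7x2 + 5x3 + 8x4 + 9x5 ≥ 25   (manganese)
  0.1x1 + 2.5x2 + 45.4x3 + 3x4 + 5.4x5 ≥ 69.9   (carbon)
  3x2 + 11x3 + 4x4 + 4x5 ≥ 24   (silicon)
  x1, x2, x3, x4, x5 ≥ 0.
At the optimum only pig iron, return scrap are positive (nickel briquettes, steel scrap, scrap grade C = 0). The manganese and carbon requirements are met with equality.
That vertex is x3 = 1.3906, x4 = 2.2559.
Total cost: 0.38·1.3906 + 0.16·2.2559 = 0.88937.

£0.889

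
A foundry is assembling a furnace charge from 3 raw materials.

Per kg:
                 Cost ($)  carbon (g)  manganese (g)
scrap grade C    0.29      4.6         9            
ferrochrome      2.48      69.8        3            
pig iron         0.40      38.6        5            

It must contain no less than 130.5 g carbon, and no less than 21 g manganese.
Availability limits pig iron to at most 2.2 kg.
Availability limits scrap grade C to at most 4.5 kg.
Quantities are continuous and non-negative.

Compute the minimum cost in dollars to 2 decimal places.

$2.62

Treat it as an LP. Let x1 = kg of scrap grade C, x2 = kg of ferrochrome, x3 = kg of pig iron.
Minimise 0.29x1 + 2.48x2 + 0.4x3 s.t.:
  4.6x1 + 69.8x2 + 38.6x3 ≥ 130.5   (carbon)
  9x1 + 3x2 + 5x3 ≥ 21   (manganese)
  x3 ≤ 2.2
  x1 ≤ 4.5
  x1, x2, x3 ≥ 0.
The optimal mix uses every input. Binding constraints: carbon, manganese, the pig iron cap.
So scrap grade C = 0.9135 kg, ferrochrome = 0.5928 kg, pig iron = 2.2 kg.
Cost = 0.29·0.9135 + 2.48·0.5928 + 0.4·2.2 = 2.6151.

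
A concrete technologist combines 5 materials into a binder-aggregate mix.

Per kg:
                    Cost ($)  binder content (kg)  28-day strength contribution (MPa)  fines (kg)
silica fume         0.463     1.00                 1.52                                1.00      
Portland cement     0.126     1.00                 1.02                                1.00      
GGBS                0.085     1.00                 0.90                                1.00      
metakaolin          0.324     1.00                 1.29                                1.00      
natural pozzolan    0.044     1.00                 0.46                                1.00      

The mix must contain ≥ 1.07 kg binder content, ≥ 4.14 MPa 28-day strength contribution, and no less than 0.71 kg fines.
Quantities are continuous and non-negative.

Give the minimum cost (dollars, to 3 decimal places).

Let x1 = kg of silica fume, x2 = kg of Portland cement, x3 = kg of GGBS, x4 = kg of metakaolin, x5 = kg of natural pozzolan.
min 0.463x1 + 0.126x2 + 0.085x3 + 0.324x4 + 0.044x5 s.t.:
  1x1 + 1x2 + 1x3 + 1x4 + 1x5 ≥ 1.07   (binder content)
  1.52x1 + 1.02x2 + 0.9x3 + 1.29x4 + 0.46x5 ≥ 4.14   (28-day strength contribution)
  1x1 + 1x2 + 1x3 + 1x4 + 1x5 ≥ 0.71   (fines)
  x1, x2, x3, x4, x5 ≥ 0.
The minimum-cost mix takes nothing from silica fume, Portland cement, metakaolin, natural pozzolan — only GGBS. Binding constraint: 28-day strength contribution.
Optimal quantities: GGBS = 4.6 kg.
Cost = 0.085·4.6 = 0.39100.

$0.391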